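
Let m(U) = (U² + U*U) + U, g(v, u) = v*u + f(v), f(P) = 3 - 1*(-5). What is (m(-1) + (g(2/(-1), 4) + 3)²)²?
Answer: 100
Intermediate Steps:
f(P) = 8 (f(P) = 3 + 5 = 8)
g(v, u) = 8 + u*v (g(v, u) = v*u + 8 = u*v + 8 = 8 + u*v)
m(U) = U + 2*U² (m(U) = (U² + U²) + U = 2*U² + U = U + 2*U²)
(m(-1) + (g(2/(-1), 4) + 3)²)² = (-(1 + 2*(-1)) + ((8 + 4*(2/(-1))) + 3)²)² = (-(1 - 2) + ((8 + 4*(2*(-1))) + 3)²)² = (-1*(-1) + ((8 + 4*(-2)) + 3)²)² = (1 + ((8 - 8) + 3)²)² = (1 + (0 + 3)²)² = (1 + 3²)² = (1 + 9)² = 10² = 100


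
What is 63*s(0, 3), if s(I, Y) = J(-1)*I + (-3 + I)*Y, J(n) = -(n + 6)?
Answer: -567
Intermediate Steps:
J(n) = -6 - n (J(n) = -(6 + n) = -6 - n)
s(I, Y) = -5*I + Y*(-3 + I) (s(I, Y) = (-6 - 1*(-1))*I + (-3 + I)*Y = (-6 + 1)*I + Y*(-3 + I) = -5*I + Y*(-3 + I))
63*s(0, 3) = 63*(-5*0 - 3*3 + 0*3) = 63*(0 - 9 + 0) = 63*(-9) = -567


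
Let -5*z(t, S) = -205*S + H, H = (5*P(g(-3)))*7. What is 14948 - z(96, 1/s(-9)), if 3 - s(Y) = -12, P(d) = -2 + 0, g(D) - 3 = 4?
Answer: 223969/15 ≈ 14931.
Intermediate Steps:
g(D) = 7 (g(D) = 3 + 4 = 7)
P(d) = -2
s(Y) = 15 (s(Y) = 3 - 1*(-12) = 3 + 12 = 15)
H = -70 (H = (5*(-2))*7 = -10*7 = -70)
z(t, S) = 14 + 41*S (z(t, S) = -(-205*S - 70)/5 = -(-70 - 205*S)/5 = 14 + 41*S)
14948 - z(96, 1/s(-9)) = 14948 - (14 + 41/15) = 14948 - 1*251/15 = 14948 - 251/15 = 223969/15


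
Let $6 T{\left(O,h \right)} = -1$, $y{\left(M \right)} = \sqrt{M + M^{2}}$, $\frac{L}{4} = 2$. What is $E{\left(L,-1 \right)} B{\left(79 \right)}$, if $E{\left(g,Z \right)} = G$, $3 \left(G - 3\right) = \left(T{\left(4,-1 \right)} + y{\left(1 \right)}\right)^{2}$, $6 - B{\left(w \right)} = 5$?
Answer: $\frac{397}{108} - \frac{\sqrt{2}}{9} \approx 3.5188$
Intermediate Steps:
$B{\left(w \right)} = 1$ ($B{\left(w \right)} = 6 - 5 = 1$)
$L = 8$ ($L = 4 \cdot 2 = 8$)
$T{\left(O,h \right)} = - \frac{1}{6}$ ($T{\left(O,h \right)} = \frac{1}{6} \left(-1\right) = - \frac{1}{6}$)
$G = 3 + \frac{\left(- \frac{1}{6} + \sqrt{2}\right)^{2}}{3}$ ($G = 3 + \frac{\left(- \frac{1}{6} + \sqrt{1 \left(1 + 1\right)}\right)^{2}}{3} = 3 + \frac{\left(- \frac{1}{6} + \sqrt{1 \cdot 2}\right)^{2}}{3} = 3 + \frac{\left(- \frac{1}{6} + \sqrt{2}\right)^{2}}{3} \approx 3.5188$)
$E{\left(g,Z \right)} = \frac{397}{108} - \frac{\sqrt{2}}{9}$
$E{\left(L,-1 \right)} B{\left(79 \right)} = \left(\frac{397}{108} - \frac{\sqrt{2}}{9}\right) 1 = \frac{397}{108} - \frac{\sqrt{2}}{9}$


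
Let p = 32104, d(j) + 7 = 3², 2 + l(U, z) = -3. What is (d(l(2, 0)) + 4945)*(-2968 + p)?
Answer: 144135792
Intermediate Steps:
l(U, z) = -5 (l(U, z) = -2 - 3 = -5)
d(j) = 2 (d(j) = -7 + 3² = -7 + 9 = 2)
(d(l(2, 0)) + 4945)*(-2968 + p) = (2 + 4945)*(-2968 + 32104) = 4947*29136 = 144135792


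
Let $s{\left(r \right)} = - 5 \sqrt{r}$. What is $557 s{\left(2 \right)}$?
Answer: $- 2785 \sqrt{2} \approx -3938.6$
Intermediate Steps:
$557 s{\left(2 \right)} = 557 \left(- 5 \sqrt{2}\right) = - 2785 \sqrt{2}$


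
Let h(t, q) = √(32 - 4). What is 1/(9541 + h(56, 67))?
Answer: 1363/13004379 - 2*√7/91030653 ≈ 0.00010475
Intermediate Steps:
h(t, q) = 2*√7 (h(t, q) = √28 = 2*√7)
1/(9541 + h(56, 67)) = 1/(9541 + 2*√7)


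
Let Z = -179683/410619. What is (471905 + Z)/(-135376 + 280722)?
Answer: 96886489756/29840914587 ≈ 3.2468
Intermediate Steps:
Z = -179683/410619 (Z = -179683*1/410619 = -179683/410619 ≈ -0.43759)
(471905 + Z)/(-135376 + 280722) = (471905 - 179683/410619)/(-135376 + 280722) = (193772979512/410619)/145346 = (193772979512/410619)*(1/145346) = 96886489756/29840914587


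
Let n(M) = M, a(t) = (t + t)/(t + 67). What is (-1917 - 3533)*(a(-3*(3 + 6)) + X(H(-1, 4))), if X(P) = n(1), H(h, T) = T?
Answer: 3815/2 ≈ 1907.5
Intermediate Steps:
a(t) = 2*t/(67 + t) (a(t) = (2*t)/(67 + t) = 2*t/(67 + t))
X(P) = 1
(-1917 - 3533)*(a(-3*(3 + 6)) + X(H(-1, 4))) = (-1917 - 3533)*(2*(-3*(3 + 6))/(67 - 3*(3 + 6)) + 1) = -5450*(2*(-3*9)/(67 - 3*9) + 1) = -5450*(2*(-27)/(67 - 27) + 1) = -5450*(2*(-27)/40 + 1) = -5450*(2*(-27)*(1/40) + 1) = -5450*(-27/20 + 1) = -5450*(-7/20) = 3815/2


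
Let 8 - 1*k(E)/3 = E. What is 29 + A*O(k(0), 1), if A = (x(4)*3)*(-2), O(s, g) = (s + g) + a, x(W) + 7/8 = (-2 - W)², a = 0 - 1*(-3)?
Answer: -5872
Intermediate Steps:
k(E) = 24 - 3*E
a = 3 (a = 0 + 3 = 3)
x(W) = -7/8 + (-2 - W)²
O(s, g) = 3 + g + s (O(s, g) = (s + g) + 3 = (g + s) + 3 = 3 + g + s)
A = -843/4 (A = ((-7/8 + (2 + 4)²)*3)*(-2) = ((-7/8 + 6²)*3)*(-2) = ((-7/8 + 36)*3)*(-2) = ((281/8)*3)*(-2) = (843/8)*(-2) = -843/4 ≈ -210.75)
29 + A*O(k(0), 1) = 29 - 843*(3 + 1 + (24 - 3*0))/4 = 29 - 843*(3 + 1 + (24 + 0))/4 = 29 - 843*(3 + 1 + 24)/4 = 29 - 843/4*28 = 29 - 5901 = -5872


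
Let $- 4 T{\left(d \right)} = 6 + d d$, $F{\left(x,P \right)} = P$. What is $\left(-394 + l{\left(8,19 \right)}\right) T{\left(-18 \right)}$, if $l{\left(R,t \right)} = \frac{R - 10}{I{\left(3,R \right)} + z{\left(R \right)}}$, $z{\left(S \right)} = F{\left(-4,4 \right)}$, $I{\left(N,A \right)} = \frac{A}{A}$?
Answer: $32538$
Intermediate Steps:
$I{\left(N,A \right)} = 1$
$z{\left(S \right)} = 4$
$l{\left(R,t \right)} = -2 + \frac{R}{5}$ ($l{\left(R,t \right)} = \frac{R - 10}{1 + 4} = \frac{-10 + R}{5} = \left(-10 + R\right) \frac{1}{5} = -2 + \frac{R}{5}$)
$T{\left(d \right)} = - \frac{3}{2} - \frac{d^{2}}{4}$ ($T{\left(d \right)} = - \frac{6 + d d}{4} = - \frac{6 + d^{2}}{4} = - \frac{3}{2} - \frac{d^{2}}{4}$)
$\left(-394 + l{\left(8,19 \right)}\right) T{\left(-18 \right)} = \left(-394 + \left(-2 + \frac{1}{5} \cdot 8\right)\right) \left(- \frac{3}{2} - \frac{\left(-18\right)^{2}}{4}\right) = \left(-394 + \left(-2 + \frac{8}{5}\right)\right) \left(- \frac{3}{2} - 81\right) = \left(-394 - \frac{2}{5}\right) \left(- \frac{3}{2} - 81\right) = \left(- \frac{1972}{5}\right) \left(- \frac{165}{2}\right) = 32538$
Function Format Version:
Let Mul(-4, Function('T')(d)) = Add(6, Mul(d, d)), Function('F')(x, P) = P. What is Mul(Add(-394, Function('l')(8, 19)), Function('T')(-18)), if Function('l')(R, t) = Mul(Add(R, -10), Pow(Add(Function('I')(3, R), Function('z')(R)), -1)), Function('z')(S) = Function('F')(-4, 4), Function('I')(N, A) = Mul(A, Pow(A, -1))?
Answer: 32538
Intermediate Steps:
Function('I')(N, A) = 1
Function('z')(S) = 4
Function('l')(R, t) = Add(-2, Mul(Rational(1, 5), R)) (Function('l')(R, t) = Mul(Add(R, -10), Pow(Add(1, 4), -1)) = Mul(Add(-10, R), Pow(5, -1)) = Mul(Add(-10, R), Rational(1, 5)) = Add(-2, Mul(Rational(1, 5), R)))
Function('T')(d) = Add(Rational(-3, 2), Mul(Rational(-1, 4), Pow(d, 2))) (Function('T')(d) = Mul(Rational(-1, 4), Add(6, Mul(d, d))) = Mul(Rational(-1, 4), Add(6, Pow(d, 2))) = Add(Rational(-3, 2), Mul(Rational(-1, 4), Pow(d, 2))))
Mul(Add(-394, Function('l')(8, 19)), Function('T')(-18)) = Mul(Add(-394, Add(-2, Mul(Rational(1, 5), 8))), Add(Rational(-3, 2), Mul(Rational(-1, 4), Pow(-18, 2)))) = Mul(Add(-394, Add(-2, Rational(8, 5))), Add(Rational(-3, 2), Mul(Rational(-1, 4), 324))) = Mul(Add(-394, Rational(-2, 5)), Add(Rational(-3, 2), -81)) = Mul(Rational(-1972, 5), Rational(-165, 2)) = 32538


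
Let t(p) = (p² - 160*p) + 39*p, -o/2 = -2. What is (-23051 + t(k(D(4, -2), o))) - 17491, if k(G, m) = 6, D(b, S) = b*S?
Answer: -41232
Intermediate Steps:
o = 4 (o = -2*(-2) = 4)
D(b, S) = S*b
t(p) = p² - 121*p
(-23051 + t(k(D(4, -2), o))) - 17491 = (-23051 + 6*(-121 + 6)) - 17491 = (-23051 + 6*(-115)) - 17491 = (-23051 - 690) - 17491 = -23741 - 17491 = -41232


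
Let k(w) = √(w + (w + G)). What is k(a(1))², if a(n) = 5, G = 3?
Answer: 13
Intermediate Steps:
k(w) = √(3 + 2*w) (k(w) = √(w + (w + 3)) = √(w + (3 + w)) = √(3 + 2*w))
k(a(1))² = (√(3 + 2*5))² = (√(3 + 10))² = (√13)² = 13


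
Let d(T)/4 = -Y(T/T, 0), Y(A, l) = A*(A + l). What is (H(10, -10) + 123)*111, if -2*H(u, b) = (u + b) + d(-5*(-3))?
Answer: 13875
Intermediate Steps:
d(T) = -4 (d(T) = 4*(-T/T*(T/T + 0)) = 4*(-(1 + 0)) = 4*(-1) = -4)
H(u, b) = 2 - b/2 - u/2 (H(u, b) = -((u + b) - 4)/2 = -((b + u) - 4)/2 = -(-4 + b + u)/2 = 2 - b/2 - u/2)
(H(10, -10) + 123)*111 = ((2 - ½*(-10) - ½*10) + 123)*111 = ((2 + 5 - 5) + 123)*111 = (2 + 123)*111 = 125*111 = 13875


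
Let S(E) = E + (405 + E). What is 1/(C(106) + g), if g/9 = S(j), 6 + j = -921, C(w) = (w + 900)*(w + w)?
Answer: 1/200231 ≈ 4.9942e-6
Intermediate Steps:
C(w) = 2*w*(900 + w) (C(w) = (900 + w)*(2*w) = 2*w*(900 + w))
j = -927 (j = -6 - 921 = -927)
S(E) = 405 + 2*E
g = -13041 (g = 9*(405 + 2*(-927)) = 9*(405 - 1854) = 9*(-1449) = -13041)
1/(C(106) + g) = 1/(2*106*(900 + 106) - 13041) = 1/(2*106*1006 - 13041) = 1/(213272 - 13041) = 1/200231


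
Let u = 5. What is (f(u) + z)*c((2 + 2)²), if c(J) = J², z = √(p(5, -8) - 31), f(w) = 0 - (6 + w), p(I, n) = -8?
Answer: -2816 + 256*I*√39 ≈ -2816.0 + 1598.7*I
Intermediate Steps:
f(w) = -6 - w (f(w) = 0 + (-6 - w) = -6 - w)
z = I*√39 (z = √(-8 - 31) = √(-39) = I*√39 ≈ 6.245*I)
(f(u) + z)*c((2 + 2)²) = ((-6 - 1*5) + I*√39)*((2 + 2)²)² = ((-6 - 5) + I*√39)*(4²)² = (-11 + I*√39)*16² = (-11 + I*√39)*256 = -2816 + 256*I*√39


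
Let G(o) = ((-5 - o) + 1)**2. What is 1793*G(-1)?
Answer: 16137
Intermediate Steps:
G(o) = (-4 - o)**2
1793*G(-1) = 1793*(4 - 1)**2 = 1793*3**2 = 1793*9 = 16137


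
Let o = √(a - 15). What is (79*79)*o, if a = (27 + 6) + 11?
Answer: 6241*√29 ≈ 33609.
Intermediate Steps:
a = 44 (a = 33 + 11 = 44)
o = √29 (o = √(44 - 15) = √29 ≈ 5.3852)
(79*79)*o = (79*79)*√29 = 6241*√29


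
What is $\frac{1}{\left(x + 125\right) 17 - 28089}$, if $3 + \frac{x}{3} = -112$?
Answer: $- \frac{1}{31829} \approx -3.1418 \cdot 10^{-5}$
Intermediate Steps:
$x = -345$ ($x = -9 + 3 \left(-112\right) = -9 - 336 = -345$)
$\frac{1}{\left(x + 125\right) 17 - 28089} = \frac{1}{\left(-345 + 125\right) 17 - 28089} = \frac{1}{\left(-220\right) 17 - 28089} = \frac{1}{-3740 - 28089} = \frac{1}{-31829} = - \frac{1}{31829}$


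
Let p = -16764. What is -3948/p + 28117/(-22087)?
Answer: -32012826/30855539 ≈ -1.0375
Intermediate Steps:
-3948/p + 28117/(-22087) = -3948/(-16764) + 28117/(-22087) = -3948*(-1/16764) + 28117*(-1/22087) = 329/1397 - 28117/22087 = -32012826/30855539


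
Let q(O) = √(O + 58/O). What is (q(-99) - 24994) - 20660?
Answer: -45654 + I*√108449/33 ≈ -45654.0 + 9.9793*I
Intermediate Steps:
(q(-99) - 24994) - 20660 = (√(-99 + 58/(-99)) - 24994) - 20660 = (√(-99 + 58*(-1/99)) - 24994) - 20660 = (√(-99 - 58/99) - 24994) - 20660 = (√(-9859/99) - 24994) - 20660 = (I*√108449/33 - 24994) - 20660 = (-24994 + I*√108449/33) - 20660 = -45654 + I*√108449/33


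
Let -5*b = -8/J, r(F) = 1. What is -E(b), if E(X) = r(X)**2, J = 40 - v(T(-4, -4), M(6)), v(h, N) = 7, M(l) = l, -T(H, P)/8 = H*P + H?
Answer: -1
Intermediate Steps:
T(H, P) = -8*H - 8*H*P (T(H, P) = -8*(H*P + H) = -8*(H + H*P) = -8*H - 8*H*P)
J = 33 (J = 40 - 1*7 = 40 - 7 = 33)
b = 8/165 (b = -(-8)/(5*33) = -1/5*(-8/33) = 8/165 ≈ 0.048485)
E(X) = 1 (E(X) = 1**2 = 1)
-E(b) = -1*1 = -1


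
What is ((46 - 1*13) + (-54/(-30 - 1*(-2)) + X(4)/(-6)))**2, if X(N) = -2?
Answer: 2193361/1764 ≈ 1243.4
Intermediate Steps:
((46 - 1*13) + (-54/(-30 - 1*(-2)) + X(4)/(-6)))**2 = ((46 - 1*13) + (-54/(-30 - 1*(-2)) - 2/(-6)))**2 = ((46 - 13) + (-54/(-30 + 2) - 2*(-1/6)))**2 = (33 + (-54/(-28) + 1/3))**2 = (33 + (-54*(-1/28) + 1/3))**2 = (33 + (27/14 + 1/3))**2 = (33 + 95/42)**2 = (1481/42)**2 = 2193361/1764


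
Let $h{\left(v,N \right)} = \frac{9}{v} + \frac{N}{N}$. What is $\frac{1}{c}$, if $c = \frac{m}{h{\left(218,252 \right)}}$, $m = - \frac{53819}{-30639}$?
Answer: $\frac{6955053}{11732542} \approx 0.5928$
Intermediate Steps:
$h{\left(v,N \right)} = 1 + \frac{9}{v}$ ($h{\left(v,N \right)} = \frac{9}{v} + 1 = 1 + \frac{9}{v}$)
$m = \frac{53819}{30639}$ ($m = \left(-53819\right) \left(- \frac{1}{30639}\right) = \frac{53819}{30639} \approx 1.7566$)
$c = \frac{11732542}{6955053}$ ($c = \frac{53819}{30639 \frac{9 + 218}{218}} = \frac{53819}{30639 \cdot \frac{1}{218} \cdot 227} = \frac{53819}{30639 \cdot \frac{227}{218}} = \frac{53819}{30639} \cdot \frac{218}{227} = \frac{11732542}{6955053} \approx 1.6869$)
$\frac{1}{c} = \frac{1}{\frac{11732542}{6955053}} = \frac{6955053}{11732542}$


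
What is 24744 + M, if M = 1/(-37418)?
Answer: 925870991/37418 ≈ 24744.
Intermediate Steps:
M = -1/37418 ≈ -2.6725e-5
24744 + M = 24744 - 1/37418 = 925870991/37418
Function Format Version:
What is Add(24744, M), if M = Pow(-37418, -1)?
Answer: Rational(925870991, 37418) ≈ 24744.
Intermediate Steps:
M = Rational(-1, 37418) ≈ -2.6725e-5
Add(24744, M) = Add(24744, Rational(-1, 37418)) = Rational(925870991, 37418)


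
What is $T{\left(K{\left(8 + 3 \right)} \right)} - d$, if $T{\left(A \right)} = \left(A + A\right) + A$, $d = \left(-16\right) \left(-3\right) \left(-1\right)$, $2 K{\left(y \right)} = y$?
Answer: $\frac{129}{2} \approx 64.5$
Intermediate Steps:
$K{\left(y \right)} = \frac{y}{2}$
$d = -48$ ($d = 48 \left(-1\right) = -48$)
$T{\left(A \right)} = 3 A$ ($T{\left(A \right)} = 2 A + A = 3 A$)
$T{\left(K{\left(8 + 3 \right)} \right)} - d = 3 \frac{8 + 3}{2} - -48 = 3 \cdot \frac{1}{2} \cdot 11 + 48 = 3 \cdot \frac{11}{2} + 48 = \frac{33}{2} + 48 = \frac{129}{2}$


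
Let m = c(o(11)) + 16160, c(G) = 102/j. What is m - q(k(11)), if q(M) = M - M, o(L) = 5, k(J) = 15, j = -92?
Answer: 743309/46 ≈ 16159.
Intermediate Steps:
q(M) = 0
c(G) = -51/46 (c(G) = 102/(-92) = 102*(-1/92) = -51/46)
m = 743309/46 (m = -51/46 + 16160 = 743309/46 ≈ 16159.)
m - q(k(11)) = 743309/46 - 1*0 = 743309/46 + 0 = 743309/46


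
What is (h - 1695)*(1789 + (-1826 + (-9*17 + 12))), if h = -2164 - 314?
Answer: 742794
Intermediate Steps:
h = -2478
(h - 1695)*(1789 + (-1826 + (-9*17 + 12))) = (-2478 - 1695)*(1789 + (-1826 + (-9*17 + 12))) = -4173*(1789 + (-1826 + (-153 + 12))) = -4173*(1789 + (-1826 - 141)) = -4173*(1789 - 1967) = -4173*(-178) = 742794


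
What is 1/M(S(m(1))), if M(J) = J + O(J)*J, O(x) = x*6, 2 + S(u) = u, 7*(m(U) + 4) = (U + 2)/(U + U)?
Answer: 49/9558 ≈ 0.0051266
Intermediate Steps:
m(U) = -4 + (2 + U)/(14*U) (m(U) = -4 + ((U + 2)/(U + U))/7 = -4 + ((2 + U)/((2*U)))/7 = -4 + ((2 + U)*(1/(2*U)))/7 = -4 + ((2 + U)/(2*U))/7 = -4 + (2 + U)/(14*U))
S(u) = -2 + u
O(x) = 6*x
M(J) = J + 6*J² (M(J) = J + (6*J)*J = J + 6*J²)
1/M(S(m(1))) = 1/((-2 + (1/14)*(2 - 55*1)/1)*(1 + 6*(-2 + (1/14)*(2 - 55*1)/1))) = 1/((-2 + (1/14)*1*(2 - 55))*(1 + 6*(-2 + (1/14)*1*(2 - 55)))) = 1/((-2 + (1/14)*1*(-53))*(1 + 6*(-2 + (1/14)*1*(-53)))) = 1/((-2 - 53/14)*(1 + 6*(-2 - 53/14))) = 1/(-81*(1 + 6*(-81/14))/14) = 1/(-81*(1 - 243/7)/14) = 1/(-81/14*(-236/7)) = 1/(9558/49) = 49/9558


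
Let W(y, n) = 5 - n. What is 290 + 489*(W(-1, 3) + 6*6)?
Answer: 18872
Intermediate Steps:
290 + 489*(W(-1, 3) + 6*6) = 290 + 489*((5 - 1*3) + 6*6) = 290 + 489*((5 - 3) + 36) = 290 + 489*(2 + 36) = 290 + 489*38 = 290 + 18582 = 18872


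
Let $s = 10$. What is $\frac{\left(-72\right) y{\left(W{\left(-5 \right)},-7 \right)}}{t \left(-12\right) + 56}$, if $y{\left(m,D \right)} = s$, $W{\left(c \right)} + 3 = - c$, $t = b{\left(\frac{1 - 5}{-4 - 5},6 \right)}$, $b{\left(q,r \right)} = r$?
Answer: $45$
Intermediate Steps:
$t = 6$
$W{\left(c \right)} = -3 - c$
$y{\left(m,D \right)} = 10$
$\frac{\left(-72\right) y{\left(W{\left(-5 \right)},-7 \right)}}{t \left(-12\right) + 56} = \frac{\left(-72\right) 10}{6 \left(-12\right) + 56} = - \frac{720}{-72 + 56} = - \frac{720}{-16} = \left(-720\right) \left(- \frac{1}{16}\right) = 45$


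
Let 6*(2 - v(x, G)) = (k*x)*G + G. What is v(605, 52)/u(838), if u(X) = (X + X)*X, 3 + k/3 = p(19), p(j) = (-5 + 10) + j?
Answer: -495505/2106732 ≈ -0.23520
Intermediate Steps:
p(j) = 5 + j
k = 63 (k = -9 + 3*(5 + 19) = -9 + 3*24 = -9 + 72 = 63)
u(X) = 2*X² (u(X) = (2*X)*X = 2*X²)
v(x, G) = 2 - G/6 - 21*G*x/2 (v(x, G) = 2 - ((63*x)*G + G)/6 = 2 - (63*G*x + G)/6 = 2 - (G + 63*G*x)/6 = 2 + (-G/6 - 21*G*x/2) = 2 - G/6 - 21*G*x/2)
v(605, 52)/u(838) = (2 - ⅙*52 - 21/2*52*605)/((2*838²)) = (2 - 26/3 - 330330)/((2*702244)) = -991010/3/1404488 = -991010/3*1/1404488 = -495505/2106732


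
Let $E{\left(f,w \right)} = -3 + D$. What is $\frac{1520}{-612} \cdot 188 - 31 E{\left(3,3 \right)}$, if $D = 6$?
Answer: $- \frac{85669}{153} \approx -559.93$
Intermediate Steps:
$E{\left(f,w \right)} = 3$ ($E{\left(f,w \right)} = -3 + 6 = 3$)
$\frac{1520}{-612} \cdot 188 - 31 E{\left(3,3 \right)} = \frac{1520}{-612} \cdot 188 - 93 = 1520 \left(- \frac{1}{612}\right) 188 - 93 = \left(- \frac{380}{153}\right) 188 - 93 = - \frac{71440}{153} - 93 = - \frac{85669}{153}$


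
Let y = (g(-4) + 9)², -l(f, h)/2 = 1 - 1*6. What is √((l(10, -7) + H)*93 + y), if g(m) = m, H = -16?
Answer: I*√533 ≈ 23.087*I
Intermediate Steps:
l(f, h) = 10 (l(f, h) = -2*(1 - 1*6) = -2*(1 - 6) = -2*(-5) = 10)
y = 25 (y = (-4 + 9)² = 5² = 25)
√((l(10, -7) + H)*93 + y) = √((10 - 16)*93 + 25) = √(-6*93 + 25) = √(-558 + 25) = √(-533) = I*√533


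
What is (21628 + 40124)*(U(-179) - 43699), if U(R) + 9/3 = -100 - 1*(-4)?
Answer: -2704614096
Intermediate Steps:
U(R) = -99 (U(R) = -3 + (-100 - 1*(-4)) = -3 + (-100 + 4) = -3 - 96 = -99)
(21628 + 40124)*(U(-179) - 43699) = (21628 + 40124)*(-99 - 43699) = 61752*(-43798) = -2704614096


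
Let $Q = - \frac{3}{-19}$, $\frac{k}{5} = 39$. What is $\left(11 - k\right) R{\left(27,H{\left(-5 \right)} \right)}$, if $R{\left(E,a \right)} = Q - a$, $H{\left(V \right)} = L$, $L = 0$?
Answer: $- \frac{552}{19} \approx -29.053$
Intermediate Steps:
$k = 195$ ($k = 5 \cdot 39 = 195$)
$Q = \frac{3}{19}$ ($Q = \left(-3\right) \left(- \frac{1}{19}\right) = \frac{3}{19} \approx 0.15789$)
$H{\left(V \right)} = 0$
$R{\left(E,a \right)} = \frac{3}{19} - a$
$\left(11 - k\right) R{\left(27,H{\left(-5 \right)} \right)} = \left(11 - 195\right) \left(\frac{3}{19} - 0\right) = \left(11 - 195\right) \left(\frac{3}{19} + 0\right) = \left(-184\right) \frac{3}{19} = - \frac{552}{19}$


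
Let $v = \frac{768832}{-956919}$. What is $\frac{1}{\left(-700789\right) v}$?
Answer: $\frac{956919}{538789008448} \approx 1.7761 \cdot 10^{-6}$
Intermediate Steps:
$v = - \frac{768832}{956919}$ ($v = 768832 \left(- \frac{1}{956919}\right) = - \frac{768832}{956919} \approx -0.80344$)
$\frac{1}{\left(-700789\right) v} = \frac{1}{\left(-700789\right) \left(- \frac{768832}{956919}\right)} = \left(- \frac{1}{700789}\right) \left(- \frac{956919}{768832}\right) = \frac{956919}{538789008448}$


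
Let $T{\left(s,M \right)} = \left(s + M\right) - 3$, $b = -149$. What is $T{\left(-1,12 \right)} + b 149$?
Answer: $-22193$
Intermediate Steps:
$T{\left(s,M \right)} = -3 + M + s$ ($T{\left(s,M \right)} = \left(M + s\right) - 3 = -3 + M + s$)
$T{\left(-1,12 \right)} + b 149 = \left(-3 + 12 - 1\right) - 22201 = 8 - 22201 = -22193$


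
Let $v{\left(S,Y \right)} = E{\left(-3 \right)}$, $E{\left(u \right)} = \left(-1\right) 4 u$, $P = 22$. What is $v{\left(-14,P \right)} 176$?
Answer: $2112$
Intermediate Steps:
$E{\left(u \right)} = - 4 u$
$v{\left(S,Y \right)} = 12$ ($v{\left(S,Y \right)} = \left(-4\right) \left(-3\right) = 12$)
$v{\left(-14,P \right)} 176 = 12 \cdot 176 = 2112$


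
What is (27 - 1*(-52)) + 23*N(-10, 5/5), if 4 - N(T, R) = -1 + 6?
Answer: 56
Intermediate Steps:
N(T, R) = -1 (N(T, R) = 4 - (-1 + 6) = 4 - 1*5 = 4 - 5 = -1)
(27 - 1*(-52)) + 23*N(-10, 5/5) = (27 - 1*(-52)) + 23*(-1) = (27 + 52) - 23 = 79 - 23 = 56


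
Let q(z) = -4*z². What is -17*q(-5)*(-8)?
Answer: -13600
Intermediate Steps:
-17*q(-5)*(-8) = -(-68)*(-5)²*(-8) = -(-68)*25*(-8) = -17*(-100)*(-8) = 1700*(-8) = -13600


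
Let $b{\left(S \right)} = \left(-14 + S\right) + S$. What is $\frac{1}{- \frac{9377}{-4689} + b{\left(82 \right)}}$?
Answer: $\frac{4689}{712727} \approx 0.006579$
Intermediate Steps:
$b{\left(S \right)} = -14 + 2 S$
$\frac{1}{- \frac{9377}{-4689} + b{\left(82 \right)}} = \frac{1}{- \frac{9377}{-4689} + \left(-14 + 2 \cdot 82\right)} = \frac{1}{\left(-9377\right) \left(- \frac{1}{4689}\right) + \left(-14 + 164\right)} = \frac{1}{\frac{9377}{4689} + 150} = \frac{1}{\frac{712727}{4689}} = \frac{4689}{712727}$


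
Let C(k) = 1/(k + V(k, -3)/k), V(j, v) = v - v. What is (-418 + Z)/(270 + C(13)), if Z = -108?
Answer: -6838/3511 ≈ -1.9476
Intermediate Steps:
V(j, v) = 0
C(k) = 1/k (C(k) = 1/(k + 0/k) = 1/(k + 0) = 1/k)
(-418 + Z)/(270 + C(13)) = (-418 - 108)/(270 + 1/13) = -526/(270 + 1/13) = -526/3511/13 = -526*13/3511 = -6838/3511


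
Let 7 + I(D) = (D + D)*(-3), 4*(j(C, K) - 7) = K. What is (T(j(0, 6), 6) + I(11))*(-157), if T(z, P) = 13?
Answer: 9420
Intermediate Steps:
j(C, K) = 7 + K/4
I(D) = -7 - 6*D (I(D) = -7 + (D + D)*(-3) = -7 + (2*D)*(-3) = -7 - 6*D)
(T(j(0, 6), 6) + I(11))*(-157) = (13 + (-7 - 6*11))*(-157) = (13 + (-7 - 66))*(-157) = (13 - 73)*(-157) = -60*(-157) = 9420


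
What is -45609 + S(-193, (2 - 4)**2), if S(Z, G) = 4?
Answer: -45605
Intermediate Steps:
-45609 + S(-193, (2 - 4)**2) = -45609 + 4 = -45605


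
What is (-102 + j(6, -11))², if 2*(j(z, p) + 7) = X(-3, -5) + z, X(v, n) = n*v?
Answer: 38809/4 ≈ 9702.3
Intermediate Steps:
j(z, p) = ½ + z/2 (j(z, p) = -7 + (-5*(-3) + z)/2 = -7 + (15 + z)/2 = -7 + (15/2 + z/2) = ½ + z/2)
(-102 + j(6, -11))² = (-102 + (½ + (½)*6))² = (-102 + (½ + 3))² = (-102 + 7/2)² = (-197/2)² = 38809/4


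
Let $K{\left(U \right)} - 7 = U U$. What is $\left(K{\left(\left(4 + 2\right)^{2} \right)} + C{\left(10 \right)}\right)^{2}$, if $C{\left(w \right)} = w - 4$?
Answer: $1713481$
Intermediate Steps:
$C{\left(w \right)} = -4 + w$
$K{\left(U \right)} = 7 + U^{2}$ ($K{\left(U \right)} = 7 + U U = 7 + U^{2}$)
$\left(K{\left(\left(4 + 2\right)^{2} \right)} + C{\left(10 \right)}\right)^{2} = \left(\left(7 + \left(\left(4 + 2\right)^{2}\right)^{2}\right) + \left(-4 + 10\right)\right)^{2} = \left(\left(7 + \left(6^{2}\right)^{2}\right) + 6\right)^{2} = \left(\left(7 + 36^{2}\right) + 6\right)^{2} = \left(\left(7 + 1296\right) + 6\right)^{2} = \left(1303 + 6\right)^{2} = 1309^{2} = 1713481$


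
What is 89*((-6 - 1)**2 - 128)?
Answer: -7031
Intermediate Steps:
89*((-6 - 1)**2 - 128) = 89*((-7)**2 - 128) = 89*(49 - 128) = 89*(-79) = -7031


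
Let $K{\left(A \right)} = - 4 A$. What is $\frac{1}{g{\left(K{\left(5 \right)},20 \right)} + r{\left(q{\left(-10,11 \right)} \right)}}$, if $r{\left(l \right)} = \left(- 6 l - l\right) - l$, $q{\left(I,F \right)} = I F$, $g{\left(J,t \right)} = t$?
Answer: $\frac{1}{900} \approx 0.0011111$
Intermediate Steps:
$q{\left(I,F \right)} = F I$
$r{\left(l \right)} = - 8 l$ ($r{\left(l \right)} = - 7 l - l = - 8 l$)
$\frac{1}{g{\left(K{\left(5 \right)},20 \right)} + r{\left(q{\left(-10,11 \right)} \right)}} = \frac{1}{20 - 8 \cdot 11 \left(-10\right)} = \frac{1}{20 - -880} = \frac{1}{20 + 880} = \frac{1}{900}$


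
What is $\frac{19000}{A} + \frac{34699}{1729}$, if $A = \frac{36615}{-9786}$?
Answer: $- \frac{3049613163}{602927} \approx -5058.0$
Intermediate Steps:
$A = - \frac{12205}{3262}$ ($A = 36615 \left(- \frac{1}{9786}\right) = - \frac{12205}{3262} \approx -3.7416$)
$\frac{19000}{A} + \frac{34699}{1729} = \frac{19000}{- \frac{12205}{3262}} + \frac{34699}{1729} = 19000 \left(- \frac{3262}{12205}\right) + 34699 \cdot \frac{1}{1729} = - \frac{12395600}{2441} + \frac{4957}{247} = - \frac{3049613163}{602927}$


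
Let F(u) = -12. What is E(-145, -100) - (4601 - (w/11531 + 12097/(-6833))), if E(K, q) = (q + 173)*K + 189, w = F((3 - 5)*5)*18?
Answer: -1181774437466/78791323 ≈ -14999.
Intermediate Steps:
w = -216 (w = -12*18 = -216)
E(K, q) = 189 + K*(173 + q) (E(K, q) = (173 + q)*K + 189 = K*(173 + q) + 189 = 189 + K*(173 + q))
E(-145, -100) - (4601 - (w/11531 + 12097/(-6833))) = (189 + 173*(-145) - 145*(-100)) - (4601 - (-216/11531 + 12097/(-6833))) = (189 - 25085 + 14500) - (4601 - (-216*1/11531 + 12097*(-1/6833))) = -10396 - (4601 - (-216/11531 - 12097/6833)) = -10396 - (4601 - 1*(-140966435/78791323)) = -10396 - (4601 + 140966435/78791323) = -10396 - 1*362659843558/78791323 = -10396 - 362659843558/78791323 = -1181774437466/78791323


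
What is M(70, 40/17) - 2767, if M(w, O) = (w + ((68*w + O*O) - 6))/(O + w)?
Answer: -28231117/10455 ≈ -2700.3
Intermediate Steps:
M(w, O) = (-6 + O² + 69*w)/(O + w) (M(w, O) = (w + ((68*w + O²) - 6))/(O + w) = (w + ((O² + 68*w) - 6))/(O + w) = (w + (-6 + O² + 68*w))/(O + w) = (-6 + O² + 69*w)/(O + w))
M(70, 40/17) - 2767 = (-6 + (40/17)² + 69*70)/(40/17 + 70) - 2767 = (-6 + (40*(1/17))² + 4830)/(40*(1/17) + 70) - 2767 = (-6 + (40/17)² + 4830)/(40/17 + 70) - 2767 = (-6 + 1600/289 + 4830)/(1230/17) - 2767 = (17/1230)*(1395736/289) - 2767 = 697868/10455 - 2767 = -28231117/10455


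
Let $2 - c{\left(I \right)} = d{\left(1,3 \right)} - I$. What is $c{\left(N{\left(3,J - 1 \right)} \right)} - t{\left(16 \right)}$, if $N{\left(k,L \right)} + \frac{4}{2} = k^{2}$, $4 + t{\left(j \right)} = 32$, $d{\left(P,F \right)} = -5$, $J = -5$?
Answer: $-14$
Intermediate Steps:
$t{\left(j \right)} = 28$ ($t{\left(j \right)} = -4 + 32 = 28$)
$N{\left(k,L \right)} = -2 + k^{2}$
$c{\left(I \right)} = 7 + I$ ($c{\left(I \right)} = 2 - \left(-5 - I\right) = 2 + \left(5 + I\right) = 7 + I$)
$c{\left(N{\left(3,J - 1 \right)} \right)} - t{\left(16 \right)} = \left(7 - \left(2 - 3^{2}\right)\right) - 28 = \left(7 + \left(-2 + 9\right)\right) - 28 = \left(7 + 7\right) - 28 = 14 - 28 = -14$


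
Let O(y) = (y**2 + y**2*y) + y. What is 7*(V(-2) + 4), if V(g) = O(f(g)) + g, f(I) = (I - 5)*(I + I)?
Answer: 159362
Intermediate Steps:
f(I) = 2*I*(-5 + I) (f(I) = (-5 + I)*(2*I) = 2*I*(-5 + I))
O(y) = y + y**2 + y**3 (O(y) = (y**2 + y**3) + y = y + y**2 + y**3)
V(g) = g + 2*g*(-5 + g)*(1 + 2*g*(-5 + g) + 4*g**2*(-5 + g)**2) (V(g) = (2*g*(-5 + g))*(1 + 2*g*(-5 + g) + (2*g*(-5 + g))**2) + g = (2*g*(-5 + g))*(1 + 2*g*(-5 + g) + 4*g**2*(-5 + g)**2) + g = 2*g*(-5 + g)*(1 + 2*g*(-5 + g) + 4*g**2*(-5 + g)**2) + g = g + 2*g*(-5 + g)*(1 + 2*g*(-5 + g) + 4*g**2*(-5 + g)**2))
7*(V(-2) + 4) = 7*(-2*(1 + 2*(-5 - 2)*(1 + 2*(-2)*(-5 - 2) + 4*(-2)**2*(-5 - 2)**2)) + 4) = 7*(-2*(1 + 2*(-7)*(1 + 2*(-2)*(-7) + 4*4*(-7)**2)) + 4) = 7*(-2*(1 + 2*(-7)*(1 + 28 + 4*4*49)) + 4) = 7*(-2*(1 + 2*(-7)*(1 + 28 + 784)) + 4) = 7*(-2*(1 + 2*(-7)*813) + 4) = 7*(-2*(1 - 11382) + 4) = 7*(-2*(-11381) + 4) = 7*(22762 + 4) = 7*22766 = 159362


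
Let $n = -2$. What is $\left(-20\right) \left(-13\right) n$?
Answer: $-520$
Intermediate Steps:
$\left(-20\right) \left(-13\right) n = \left(-20\right) \left(-13\right) \left(-2\right) = 260 \left(-2\right) = -520$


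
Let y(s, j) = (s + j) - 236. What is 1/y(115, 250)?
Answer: 1/129 ≈ 0.0077519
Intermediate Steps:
y(s, j) = -236 + j + s (y(s, j) = (j + s) - 236 = -236 + j + s)
1/y(115, 250) = 1/(-236 + 250 + 115) = 1/129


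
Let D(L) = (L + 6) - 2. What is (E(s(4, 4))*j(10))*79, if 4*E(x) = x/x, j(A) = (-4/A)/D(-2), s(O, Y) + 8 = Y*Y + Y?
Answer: -79/20 ≈ -3.9500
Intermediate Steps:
s(O, Y) = -8 + Y + Y**2 (s(O, Y) = -8 + (Y*Y + Y) = -8 + (Y**2 + Y) = -8 + (Y + Y**2) = -8 + Y + Y**2)
D(L) = 4 + L (D(L) = (6 + L) - 2 = 4 + L)
j(A) = -2/A (j(A) = (-4/A)/(4 - 2) = -4/A/2 = -4/A*(1/2) = -2/A)
E(x) = 1/4 (E(x) = (x/x)/4 = (1/4)*1 = 1/4)
(E(s(4, 4))*j(10))*79 = ((-2/10)/4)*79 = ((-2*1/10)/4)*79 = ((1/4)*(-1/5))*79 = -1/20*79 = -79/20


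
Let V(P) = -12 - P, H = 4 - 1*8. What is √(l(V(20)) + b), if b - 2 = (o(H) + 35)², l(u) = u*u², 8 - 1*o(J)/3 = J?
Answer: 5*I*√1109 ≈ 166.51*I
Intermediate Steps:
H = -4 (H = 4 - 8 = -4)
o(J) = 24 - 3*J
l(u) = u³
b = 5043 (b = 2 + ((24 - 3*(-4)) + 35)² = 2 + ((24 + 12) + 35)² = 2 + (36 + 35)² = 2 + 71² = 2 + 5041 = 5043)
√(l(V(20)) + b) = √((-12 - 1*20)³ + 5043) = √((-12 - 20)³ + 5043) = √((-32)³ + 5043) = √(-32768 + 5043) = √(-27725) = 5*I*√1109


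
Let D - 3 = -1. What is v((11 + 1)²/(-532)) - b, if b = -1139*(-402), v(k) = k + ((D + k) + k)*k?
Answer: -8099415714/17689 ≈ -4.5788e+5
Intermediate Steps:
D = 2 (D = 3 - 1 = 2)
v(k) = k + k*(2 + 2*k) (v(k) = k + ((2 + k) + k)*k = k + (2 + 2*k)*k = k + k*(2 + 2*k))
b = 457878
v((11 + 1)²/(-532)) - b = ((11 + 1)²/(-532))*(3 + 2*((11 + 1)²/(-532))) - 1*457878 = (12²*(-1/532))*(3 + 2*(12²*(-1/532))) - 457878 = (144*(-1/532))*(3 + 2*(144*(-1/532))) - 457878 = -36*(3 + 2*(-36/133))/133 - 457878 = -36*(3 - 72/133)/133 - 457878 = -36/133*327/133 - 457878 = -11772/17689 - 457878 = -8099415714/17689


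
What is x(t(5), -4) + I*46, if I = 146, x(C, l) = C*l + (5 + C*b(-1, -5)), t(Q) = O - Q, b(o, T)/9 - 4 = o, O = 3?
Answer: 6675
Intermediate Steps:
b(o, T) = 36 + 9*o
t(Q) = 3 - Q
x(C, l) = 5 + 27*C + C*l (x(C, l) = C*l + (5 + C*(36 + 9*(-1))) = C*l + (5 + C*(36 - 9)) = C*l + (5 + C*27) = C*l + (5 + 27*C) = 5 + 27*C + C*l)
x(t(5), -4) + I*46 = (5 + 27*(3 - 1*5) + (3 - 1*5)*(-4)) + 146*46 = (5 + 27*(3 - 5) + (3 - 5)*(-4)) + 6716 = (5 + 27*(-2) - 2*(-4)) + 6716 = (5 - 54 + 8) + 6716 = -41 + 6716 = 6675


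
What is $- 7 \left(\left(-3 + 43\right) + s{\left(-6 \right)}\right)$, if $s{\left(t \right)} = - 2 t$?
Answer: $-364$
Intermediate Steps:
$- 7 \left(\left(-3 + 43\right) + s{\left(-6 \right)}\right) = - 7 \left(\left(-3 + 43\right) - -12\right) = - 7 \left(40 + 12\right) = \left(-7\right) 52 = -364$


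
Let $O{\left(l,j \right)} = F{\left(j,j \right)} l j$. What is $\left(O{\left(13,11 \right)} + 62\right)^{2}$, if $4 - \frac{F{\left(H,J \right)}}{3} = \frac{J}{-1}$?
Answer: $42211009$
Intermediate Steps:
$F{\left(H,J \right)} = 12 + 3 J$ ($F{\left(H,J \right)} = 12 - 3 \frac{J}{-1} = 12 - 3 J \left(-1\right) = 12 - 3 \left(- J\right) = 12 + 3 J$)
$O{\left(l,j \right)} = j l \left(12 + 3 j\right)$ ($O{\left(l,j \right)} = \left(12 + 3 j\right) l j = l \left(12 + 3 j\right) j = j l \left(12 + 3 j\right)$)
$\left(O{\left(13,11 \right)} + 62\right)^{2} = \left(3 \cdot 11 \cdot 13 \left(4 + 11\right) + 62\right)^{2} = \left(3 \cdot 11 \cdot 13 \cdot 15 + 62\right)^{2} = \left(6435 + 62\right)^{2} = 6497^{2} = 42211009$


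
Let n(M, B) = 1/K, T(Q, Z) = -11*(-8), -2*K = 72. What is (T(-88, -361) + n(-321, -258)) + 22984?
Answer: 830591/36 ≈ 23072.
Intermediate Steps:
K = -36 (K = -½*72 = -36)
T(Q, Z) = 88
n(M, B) = -1/36 (n(M, B) = 1/(-36) = -1/36)
(T(-88, -361) + n(-321, -258)) + 22984 = (88 - 1/36) + 22984 = 3167/36 + 22984 = 830591/36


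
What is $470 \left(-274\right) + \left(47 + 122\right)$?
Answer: $-128611$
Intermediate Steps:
$470 \left(-274\right) + \left(47 + 122\right) = -128780 + 169 = -128611$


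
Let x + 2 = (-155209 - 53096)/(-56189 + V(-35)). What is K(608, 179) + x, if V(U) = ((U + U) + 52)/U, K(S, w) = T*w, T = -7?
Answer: -2460788560/1966597 ≈ -1251.3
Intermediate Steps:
K(S, w) = -7*w
V(U) = (52 + 2*U)/U (V(U) = (2*U + 52)/U = (52 + 2*U)/U)
x = 3357481/1966597 (x = -2 + (-155209 - 53096)/(-56189 + (2 + 52/(-35))) = -2 - 208305/(-56189 + (2 + 52*(-1/35))) = -2 - 208305/(-56189 + (2 - 52/35)) = -2 - 208305/(-56189 + 18/35) = -2 - 208305/(-1966597/35) = -2 - 208305*(-35/1966597) = -2 + 7290675/1966597 = 3357481/1966597 ≈ 1.7073)
K(608, 179) + x = -7*179 + 3357481/1966597 = -1253 + 3357481/1966597 = -2460788560/1966597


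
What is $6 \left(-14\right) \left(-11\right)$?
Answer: $924$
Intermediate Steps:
$6 \left(-14\right) \left(-11\right) = \left(-84\right) \left(-11\right) = 924$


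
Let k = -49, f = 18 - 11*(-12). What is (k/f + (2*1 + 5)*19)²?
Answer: 396049801/22500 ≈ 17602.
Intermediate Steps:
f = 150 (f = 18 + 132 = 150)
(k/f + (2*1 + 5)*19)² = (-49/150 + (2*1 + 5)*19)² = (-49*1/150 + (2 + 5)*19)² = (-49/150 + 7*19)² = (-49/150 + 133)² = (19901/150)² = 396049801/22500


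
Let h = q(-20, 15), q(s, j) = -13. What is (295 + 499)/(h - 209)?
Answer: -397/111 ≈ -3.5766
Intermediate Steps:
h = -13
(295 + 499)/(h - 209) = (295 + 499)/(-13 - 209) = 794/(-222) = 794*(-1/222) = -397/111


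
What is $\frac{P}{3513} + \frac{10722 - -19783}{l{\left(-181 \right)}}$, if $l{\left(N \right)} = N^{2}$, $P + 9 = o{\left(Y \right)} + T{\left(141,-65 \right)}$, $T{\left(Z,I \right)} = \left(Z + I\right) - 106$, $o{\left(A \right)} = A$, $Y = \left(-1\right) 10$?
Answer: $\frac{105558776}{115089393} \approx 0.91719$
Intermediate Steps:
$Y = -10$
$T{\left(Z,I \right)} = -106 + I + Z$ ($T{\left(Z,I \right)} = \left(I + Z\right) - 106 = -106 + I + Z$)
$P = -49$ ($P = -9 - 40 = -49$)
$\frac{P}{3513} + \frac{10722 - -19783}{l{\left(-181 \right)}} = - \frac{49}{3513} + \frac{10722 - -19783}{\left(-181\right)^{2}} = \left(-49\right) \frac{1}{3513} + \frac{10722 + 19783}{32761} = - \frac{49}{3513} + 30505 \cdot \frac{1}{32761} = - \frac{49}{3513} + \frac{30505}{32761} = \frac{105558776}{115089393}$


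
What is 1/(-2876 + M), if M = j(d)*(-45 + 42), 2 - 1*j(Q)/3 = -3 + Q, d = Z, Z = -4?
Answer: -1/2957 ≈ -0.00033818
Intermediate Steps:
d = -4
j(Q) = 15 - 3*Q (j(Q) = 6 - 3*(-3 + Q) = 6 + (9 - 3*Q) = 15 - 3*Q)
M = -81 (M = (15 - 3*(-4))*(-45 + 42) = (15 + 12)*(-3) = 27*(-3) = -81)
1/(-2876 + M) = 1/(-2876 - 81) = 1/(-2957) = -1/2957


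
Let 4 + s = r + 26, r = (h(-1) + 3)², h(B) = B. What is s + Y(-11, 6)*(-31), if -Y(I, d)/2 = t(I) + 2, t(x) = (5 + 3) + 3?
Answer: 832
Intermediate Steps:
t(x) = 11 (t(x) = 8 + 3 = 11)
r = 4 (r = (-1 + 3)² = 2² = 4)
Y(I, d) = -26 (Y(I, d) = -2*(11 + 2) = -2*13 = -26)
s = 26 (s = -4 + (4 + 26) = -4 + 30 = 26)
s + Y(-11, 6)*(-31) = 26 - 26*(-31) = 26 + 806 = 832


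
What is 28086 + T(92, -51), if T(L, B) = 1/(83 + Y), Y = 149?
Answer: 6515953/232 ≈ 28086.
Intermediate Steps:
T(L, B) = 1/232 (T(L, B) = 1/(83 + 149) = 1/232)
28086 + T(92, -51) = 28086 + 1/232 = 6515953/232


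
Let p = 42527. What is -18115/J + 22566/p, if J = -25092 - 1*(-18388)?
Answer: 921659069/285101008 ≈ 3.2327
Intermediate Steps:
J = -6704 (J = -25092 + 18388 = -6704)
-18115/J + 22566/p = -18115/(-6704) + 22566/42527 = -18115*(-1/6704) + 22566*(1/42527) = 18115/6704 + 22566/42527 = 921659069/285101008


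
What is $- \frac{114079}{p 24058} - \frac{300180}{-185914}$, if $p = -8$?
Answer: $\frac{39491363363}{17890876048} \approx 2.2073$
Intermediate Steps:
$- \frac{114079}{p 24058} - \frac{300180}{-185914} = - \frac{114079}{\left(-8\right) 24058} - \frac{300180}{-185914} = - \frac{114079}{-192464} - - \frac{150090}{92957} = \left(-114079\right) \left(- \frac{1}{192464}\right) + \frac{150090}{92957} = \frac{114079}{192464} + \frac{150090}{92957} = \frac{39491363363}{17890876048}$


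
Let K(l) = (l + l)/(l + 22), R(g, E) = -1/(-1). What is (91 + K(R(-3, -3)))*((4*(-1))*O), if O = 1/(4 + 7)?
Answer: -8380/253 ≈ -33.123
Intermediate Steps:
O = 1/11 ≈ 0.090909
R(g, E) = 1 (R(g, E) = -1*(-1) = 1)
K(l) = 2*l/(22 + l) (K(l) = (2*l)/(22 + l) = 2*l/(22 + l))
(91 + K(R(-3, -3)))*((4*(-1))*O) = (91 + 2*1/(22 + 1))*((4*(-1))*(1/11)) = (91 + 2*1/23)*(-4*1/11) = (91 + 2*1*(1/23))*(-4/11) = (91 + 2/23)*(-4/11) = (2095/23)*(-4/11) = -8380/253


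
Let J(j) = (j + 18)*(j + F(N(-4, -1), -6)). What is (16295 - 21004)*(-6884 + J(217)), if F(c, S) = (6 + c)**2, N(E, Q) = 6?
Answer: -367071259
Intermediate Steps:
J(j) = (18 + j)*(144 + j) (J(j) = (j + 18)*(j + (6 + 6)**2) = (18 + j)*(j + 12**2) = (18 + j)*(j + 144) = (18 + j)*(144 + j))
(16295 - 21004)*(-6884 + J(217)) = (16295 - 21004)*(-6884 + (2592 + 217**2 + 162*217)) = -4709*(-6884 + (2592 + 47089 + 35154)) = -4709*(-6884 + 84835) = -4709*77951 = -367071259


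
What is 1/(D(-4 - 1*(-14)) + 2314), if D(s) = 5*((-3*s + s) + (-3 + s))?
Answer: 1/2249 ≈ 0.00044464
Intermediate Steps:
D(s) = -15 - 5*s (D(s) = 5*(-2*s + (-3 + s)) = 5*(-3 - s) = -15 - 5*s)
1/(D(-4 - 1*(-14)) + 2314) = 1/((-15 - 5*(-4 - 1*(-14))) + 2314) = 1/((-15 - 5*(-4 + 14)) + 2314) = 1/((-15 - 5*10) + 2314) = 1/((-15 - 50) + 2314) = 1/(-65 + 2314) = 1/2249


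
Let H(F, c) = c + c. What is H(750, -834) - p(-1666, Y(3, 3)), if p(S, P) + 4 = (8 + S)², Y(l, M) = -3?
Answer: -2750628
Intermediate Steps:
H(F, c) = 2*c
p(S, P) = -4 + (8 + S)²
H(750, -834) - p(-1666, Y(3, 3)) = 2*(-834) - (-4 + (8 - 1666)²) = -1668 - (-4 + (-1658)²) = -1668 - (-4 + 2748964) = -1668 - 1*2748960 = -1668 - 2748960 = -2750628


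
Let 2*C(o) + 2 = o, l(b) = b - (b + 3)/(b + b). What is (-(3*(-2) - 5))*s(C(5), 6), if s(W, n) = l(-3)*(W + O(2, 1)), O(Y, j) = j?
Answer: -165/2 ≈ -82.500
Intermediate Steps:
l(b) = b - (3 + b)/(2*b)
C(o) = -1 + o/2
s(W, n) = -3 - 3*W (s(W, n) = (-½ - 3 - 3/2/(-3))*(W + 1) = (-½ - 3 - 3/2*(-⅓))*(1 + W) = (-½ - 3 + ½)*(1 + W) = -3*(1 + W) = -3 - 3*W)
(-(3*(-2) - 5))*s(C(5), 6) = (-(3*(-2) - 5))*(-3 - 3*(-1 + (½)*5)) = (-(-6 - 5))*(-3 - 3*(-1 + 5/2)) = (-1*(-11))*(-3 - 3*3/2) = 11*(-3 - 9/2) = 11*(-15/2) = -165/2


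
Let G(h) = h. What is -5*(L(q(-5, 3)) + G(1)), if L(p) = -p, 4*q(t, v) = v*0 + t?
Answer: -45/4 ≈ -11.250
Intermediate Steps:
q(t, v) = t/4 (q(t, v) = (v*0 + t)/4 = (0 + t)/4 = t/4)
-5*(L(q(-5, 3)) + G(1)) = -5*(-(-5)/4 + 1) = -5*(-1*(-5/4) + 1) = -5*(5/4 + 1) = -5*9/4 = -45/4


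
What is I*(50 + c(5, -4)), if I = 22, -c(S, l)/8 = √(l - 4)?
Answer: 1100 - 352*I*√2 ≈ 1100.0 - 497.8*I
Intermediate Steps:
c(S, l) = -8*√(-4 + l) (c(S, l) = -8*√(l - 4) = -8*√(-4 + l))
I*(50 + c(5, -4)) = 22*(50 - 8*√(-4 - 4)) = 22*(50 - 16*I*√2) = 1100 - 352*I*√2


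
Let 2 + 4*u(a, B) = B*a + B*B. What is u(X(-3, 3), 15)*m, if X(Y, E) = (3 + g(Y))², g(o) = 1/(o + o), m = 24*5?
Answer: 20605/2 ≈ 10303.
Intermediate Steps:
m = 120
g(o) = 1/(2*o)
X(Y, E) = (3 + 1/(2*Y))²
u(a, B) = -½ + B²/4 + B*a/4 (u(a, B) = -½ + (B*a + B*B)/4 = -½ + (B*a + B²)/4 = -½ + (B² + B*a)/4 = -½ + (B²/4 + B*a/4) = -½ + B²/4 + B*a/4)
u(X(-3, 3), 15)*m = (-½ + (¼)*15² + (¼)*15*((¼)*(1 + 6*(-3))²/(-3)²))*120 = (-½ + (¼)*225 + (¼)*15*((¼)*(⅑)*(1 - 18)²))*120 = (-½ + 225/4 + (¼)*15*((¼)*(⅑)*(-17)²))*120 = (-½ + 225/4 + (¼)*15*((¼)*(⅑)*289))*120 = (-½ + 225/4 + (¼)*15*(289/36))*120 = (-½ + 225/4 + 1445/48)*120 = (4121/48)*120 = 20605/2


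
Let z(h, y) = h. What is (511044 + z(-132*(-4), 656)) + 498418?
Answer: 1009990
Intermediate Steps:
(511044 + z(-132*(-4), 656)) + 498418 = (511044 - 132*(-4)) + 498418 = (511044 + 528) + 498418 = 511572 + 498418 = 1009990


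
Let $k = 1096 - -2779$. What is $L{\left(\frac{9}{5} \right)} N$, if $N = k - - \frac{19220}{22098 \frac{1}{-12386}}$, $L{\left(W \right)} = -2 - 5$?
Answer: $\frac{533502095}{11049} \approx 48285.0$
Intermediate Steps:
$k = 3875$ ($k = 1096 + 2779 = 3875$)
$L{\left(W \right)} = -7$
$N = - \frac{76214585}{11049}$ ($N = 3875 - - \frac{19220}{22098 \frac{1}{-12386}} = 3875 - - \frac{19220}{22098 \left(- \frac{1}{12386}\right)} = 3875 - - \frac{19220}{- \frac{11049}{6193}} = 3875 - \left(-19220\right) \left(- \frac{6193}{11049}\right) = 3875 - \frac{119029460}{11049} = - \frac{76214585}{11049} \approx -6897.9$)
$L{\left(\frac{9}{5} \right)} N = \left(-7\right) \left(- \frac{76214585}{11049}\right) = \frac{533502095}{11049}$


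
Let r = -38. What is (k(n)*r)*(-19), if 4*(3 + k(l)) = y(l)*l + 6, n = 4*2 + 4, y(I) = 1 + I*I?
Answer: 312987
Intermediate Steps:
y(I) = 1 + I²
n = 12 (n = 8 + 4 = 12)
k(l) = -3/2 + l*(1 + l²)/4 (k(l) = -3 + ((1 + l²)*l + 6)/4 = -3 + (l*(1 + l²) + 6)/4 = -3 + (6 + l*(1 + l²))/4 = -3 + (3/2 + l*(1 + l²)/4) = -3/2 + l*(1 + l²)/4)
(k(n)*r)*(-19) = ((-3/2 + (¼)*12 + (¼)*12³)*(-38))*(-19) = ((-3/2 + 3 + (¼)*1728)*(-38))*(-19) = ((-3/2 + 3 + 432)*(-38))*(-19) = ((867/2)*(-38))*(-19) = -16473*(-19) = 312987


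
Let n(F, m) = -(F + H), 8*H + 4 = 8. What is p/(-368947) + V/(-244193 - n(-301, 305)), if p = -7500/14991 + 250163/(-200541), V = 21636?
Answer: -15997798734533312311/180789757536585048753 ≈ -0.088488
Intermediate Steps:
H = ½ (H = -½ + (⅛)*8 = -½ + 1 = ½ ≈ 0.50000)
p = -1751417011/1002103377 (p = -7500*1/14991 + 250163*(-1/200541) = -2500/4997 - 250163/200541 = -1751417011/1002103377 ≈ -1.7477)
n(F, m) = -½ - F (n(F, m) = -(F + ½) = -(½ + F) = -½ - F)
p/(-368947) + V/(-244193 - n(-301, 305)) = -1751417011/1002103377/(-368947) + 21636/(-244193 - (-½ - 1*(-301))) = -1751417011/1002103377*(-1/368947) + 21636/(-244193 - (-½ + 301)) = 1751417011/369723034634019 + 21636/(-244193 - 1*601/2) = 1751417011/369723034634019 + 21636/(-244193 - 601/2) = 1751417011/369723034634019 + 21636/(-488987/2) = 1751417011/369723034634019 + 21636*(-2/488987) = 1751417011/369723034634019 - 43272/488987 = -15997798734533312311/180789757536585048753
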